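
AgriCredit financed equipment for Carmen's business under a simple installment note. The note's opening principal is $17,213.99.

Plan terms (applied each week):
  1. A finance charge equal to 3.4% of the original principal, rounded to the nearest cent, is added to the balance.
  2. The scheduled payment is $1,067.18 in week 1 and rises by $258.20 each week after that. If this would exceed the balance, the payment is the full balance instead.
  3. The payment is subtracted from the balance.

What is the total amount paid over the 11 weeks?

$23,652.07

Week 1: opening $17,213.99; interest $585.28 → $17,799.27; payment $1,067.18; balance $16,732.09
Week 2: opening $16,732.09; interest $585.28 → $17,317.37; payment $1,325.38; balance $15,991.99
Week 3: opening $15,991.99; interest $585.28 → $16,577.27; payment $1,583.58; balance $14,993.69
Week 4: opening $14,993.69; interest $585.28 → $15,578.97; payment $1,841.78; balance $13,737.19
Week 5: opening $13,737.19; interest $585.28 → $14,322.47; payment $2,099.98; balance $12,222.49
Week 6: opening $12,222.49; interest $585.28 → $12,807.77; payment $2,358.18; balance $10,449.59
Week 7: opening $10,449.59; interest $585.28 → $11,034.87; payment $2,616.38; balance $8,418.49
Week 8: opening $8,418.49; interest $585.28 → $9,003.77; payment $2,874.58; balance $6,129.19
Week 9: opening $6,129.19; interest $585.28 → $6,714.47; payment $3,132.78; balance $3,581.69
Week 10: opening $3,581.69; interest $585.28 → $4,166.97; payment $3,390.98; balance $775.99
Week 11: opening $775.99; interest $585.28 → $1,361.27; payment $1,361.27; balance $0.00
Total paid: $23,652.07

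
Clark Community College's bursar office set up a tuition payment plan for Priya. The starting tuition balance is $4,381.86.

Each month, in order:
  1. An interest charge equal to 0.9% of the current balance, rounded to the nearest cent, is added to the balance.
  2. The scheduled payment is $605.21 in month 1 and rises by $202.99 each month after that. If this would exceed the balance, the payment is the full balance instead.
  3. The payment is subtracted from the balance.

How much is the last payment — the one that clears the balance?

$870.53

# | Opening | Interest | Payment | End bal
1 | $4,381.86 | $39.44 | $605.21 | $3,816.09
2 | $3,816.09 | $34.34 | $808.20 | $3,042.23
3 | $3,042.23 | $27.38 | $1,011.19 | $2,058.42
4 | $2,058.42 | $18.53 | $1,214.18 | $862.77
5 | $862.77 | $7.76 | $870.53 | $0.00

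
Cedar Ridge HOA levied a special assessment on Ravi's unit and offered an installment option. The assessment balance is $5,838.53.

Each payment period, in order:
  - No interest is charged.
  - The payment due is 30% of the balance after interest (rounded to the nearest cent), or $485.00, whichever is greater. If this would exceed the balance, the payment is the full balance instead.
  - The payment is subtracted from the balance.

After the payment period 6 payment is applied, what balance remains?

$431.83

Payment period 1: $5,838.53 − $1,751.56 → $4,086.97
Payment period 2: $4,086.97 − $1,226.09 → $2,860.88
Payment period 3: $2,860.88 − $858.26 → $2,002.62
Payment period 4: $2,002.62 − $600.79 → $1,401.83
Payment period 5: $1,401.83 − $485.00 → $916.83
Payment period 6: $916.83 − $485.00 → $431.83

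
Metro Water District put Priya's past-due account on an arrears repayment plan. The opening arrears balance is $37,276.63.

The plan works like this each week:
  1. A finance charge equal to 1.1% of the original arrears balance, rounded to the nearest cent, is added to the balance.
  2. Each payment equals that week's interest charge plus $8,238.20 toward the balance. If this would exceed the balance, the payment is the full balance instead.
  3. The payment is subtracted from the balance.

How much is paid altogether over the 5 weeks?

$39,326.83

Week 1: $37,276.63 +$410.04 interest = $37,686.67; pay $8,648.24 → $29,038.43
Week 2: $29,038.43 +$410.04 interest = $29,448.47; pay $8,648.24 → $20,800.23
Week 3: $20,800.23 +$410.04 interest = $21,210.27; pay $8,648.24 → $12,562.03
Week 4: $12,562.03 +$410.04 interest = $12,972.07; pay $8,648.24 → $4,323.83
Week 5: $4,323.83 +$410.04 interest = $4,733.87; pay $4,733.87 → $0.00
Total paid: $39,326.83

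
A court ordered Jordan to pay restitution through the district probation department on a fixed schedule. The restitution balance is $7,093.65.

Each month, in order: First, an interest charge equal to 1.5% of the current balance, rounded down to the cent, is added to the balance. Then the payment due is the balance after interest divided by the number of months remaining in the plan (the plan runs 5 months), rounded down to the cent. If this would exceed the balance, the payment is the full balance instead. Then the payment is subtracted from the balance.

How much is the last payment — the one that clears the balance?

$1,528.37

Month 1: $7,093.65 +$106.40 interest = $7,200.05; pay $1,440.01 → $5,760.04
Month 2: $5,760.04 +$86.40 interest = $5,846.44; pay $1,461.61 → $4,384.83
Month 3: $4,384.83 +$65.77 interest = $4,450.60; pay $1,483.53 → $2,967.07
Month 4: $2,967.07 +$44.50 interest = $3,011.57; pay $1,505.78 → $1,505.79
Month 5: $1,505.79 +$22.58 interest = $1,528.37; pay $1,528.37 → $0.00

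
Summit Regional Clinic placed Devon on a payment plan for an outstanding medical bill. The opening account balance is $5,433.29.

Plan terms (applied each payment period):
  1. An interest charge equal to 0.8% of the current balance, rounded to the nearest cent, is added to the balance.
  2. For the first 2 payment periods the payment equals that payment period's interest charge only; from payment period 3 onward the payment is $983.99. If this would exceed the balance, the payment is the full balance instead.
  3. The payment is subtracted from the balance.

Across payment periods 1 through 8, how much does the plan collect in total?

# | Opening | Interest | Payment | End bal
1 | $5,433.29 | $43.47 | $43.47 | $5,433.29
2 | $5,433.29 | $43.47 | $43.47 | $5,433.29
3 | $5,433.29 | $43.47 | $983.99 | $4,492.77
4 | $4,492.77 | $35.94 | $983.99 | $3,544.72
5 | $3,544.72 | $28.36 | $983.99 | $2,589.09
6 | $2,589.09 | $20.71 | $983.99 | $1,625.81
7 | $1,625.81 | $13.01 | $983.99 | $654.83
8 | $654.83 | $5.24 | $660.07 | $0.00
Total paid: $5,666.96

$5,666.96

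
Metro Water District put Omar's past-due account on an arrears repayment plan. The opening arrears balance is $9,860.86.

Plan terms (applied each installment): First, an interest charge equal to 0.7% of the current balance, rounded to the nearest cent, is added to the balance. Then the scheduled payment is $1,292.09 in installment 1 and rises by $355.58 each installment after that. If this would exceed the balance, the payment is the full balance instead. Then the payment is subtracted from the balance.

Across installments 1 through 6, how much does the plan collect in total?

$10,095.34

# | Opening | Interest | Payment | End bal
1 | $9,860.86 | $69.03 | $1,292.09 | $8,637.80
2 | $8,637.80 | $60.46 | $1,647.67 | $7,050.59
3 | $7,050.59 | $49.35 | $2,003.25 | $5,096.69
4 | $5,096.69 | $35.68 | $2,358.83 | $2,773.54
5 | $2,773.54 | $19.41 | $2,714.41 | $78.54
6 | $78.54 | $0.55 | $79.09 | $0.00
Total paid: $10,095.34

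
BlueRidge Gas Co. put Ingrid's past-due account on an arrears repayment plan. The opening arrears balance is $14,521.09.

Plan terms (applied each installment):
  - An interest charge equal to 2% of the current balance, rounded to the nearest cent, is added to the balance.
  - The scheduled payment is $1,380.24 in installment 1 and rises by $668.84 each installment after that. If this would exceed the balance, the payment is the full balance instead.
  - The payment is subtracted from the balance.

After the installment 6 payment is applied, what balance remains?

Installment 1: $14,521.09 +$290.42 interest = $14,811.51; pay $1,380.24 → $13,431.27
Installment 2: $13,431.27 +$268.63 interest = $13,699.90; pay $2,049.08 → $11,650.82
Installment 3: $11,650.82 +$233.02 interest = $11,883.84; pay $2,717.92 → $9,165.92
Installment 4: $9,165.92 +$183.32 interest = $9,349.24; pay $3,386.76 → $5,962.48
Installment 5: $5,962.48 +$119.25 interest = $6,081.73; pay $4,055.60 → $2,026.13
Installment 6: $2,026.13 +$40.52 interest = $2,066.65; pay $2,066.65 → $0.00

$0.00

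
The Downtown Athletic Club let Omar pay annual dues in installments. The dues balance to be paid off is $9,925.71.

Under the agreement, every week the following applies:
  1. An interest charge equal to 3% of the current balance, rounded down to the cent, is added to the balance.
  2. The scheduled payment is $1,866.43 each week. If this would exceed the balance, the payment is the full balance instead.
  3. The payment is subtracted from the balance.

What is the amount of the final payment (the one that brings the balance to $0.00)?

$1,645.39

Week 1: $9,925.71 +$297.77 interest = $10,223.48; pay $1,866.43 → $8,357.05
Week 2: $8,357.05 +$250.71 interest = $8,607.76; pay $1,866.43 → $6,741.33
Week 3: $6,741.33 +$202.23 interest = $6,943.56; pay $1,866.43 → $5,077.13
Week 4: $5,077.13 +$152.31 interest = $5,229.44; pay $1,866.43 → $3,363.01
Week 5: $3,363.01 +$100.89 interest = $3,463.90; pay $1,866.43 → $1,597.47
Week 6: $1,597.47 +$47.92 interest = $1,645.39; pay $1,645.39 → $0.00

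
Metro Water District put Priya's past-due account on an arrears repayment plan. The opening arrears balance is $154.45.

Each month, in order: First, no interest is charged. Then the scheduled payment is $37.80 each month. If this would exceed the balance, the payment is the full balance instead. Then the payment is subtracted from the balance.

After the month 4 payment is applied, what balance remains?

Month 1: $154.45 − $37.80 → $116.65
Month 2: $116.65 − $37.80 → $78.85
Month 3: $78.85 − $37.80 → $41.05
Month 4: $41.05 − $37.80 → $3.25

$3.25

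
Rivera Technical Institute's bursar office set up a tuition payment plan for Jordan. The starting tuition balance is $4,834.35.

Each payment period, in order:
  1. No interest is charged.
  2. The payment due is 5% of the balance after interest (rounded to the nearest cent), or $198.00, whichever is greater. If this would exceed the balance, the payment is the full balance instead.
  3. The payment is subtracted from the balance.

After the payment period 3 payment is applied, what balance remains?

$4,144.85

Payment period 1: opening $4,834.35; payment $241.72; balance $4,592.63
Payment period 2: opening $4,592.63; payment $229.63; balance $4,363.00
Payment period 3: opening $4,363.00; payment $218.15; balance $4,144.85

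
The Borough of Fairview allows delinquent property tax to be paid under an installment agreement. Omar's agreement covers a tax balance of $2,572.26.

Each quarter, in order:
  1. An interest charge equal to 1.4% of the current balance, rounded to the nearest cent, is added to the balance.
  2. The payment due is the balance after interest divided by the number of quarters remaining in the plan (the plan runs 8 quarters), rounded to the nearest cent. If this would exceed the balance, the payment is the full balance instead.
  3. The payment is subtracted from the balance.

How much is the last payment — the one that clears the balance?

$359.36

Quarter 1: $2,572.26 +$36.01 interest = $2,608.27; pay $326.03 → $2,282.24
Quarter 2: $2,282.24 +$31.95 interest = $2,314.19; pay $330.60 → $1,983.59
Quarter 3: $1,983.59 +$27.77 interest = $2,011.36; pay $335.23 → $1,676.13
Quarter 4: $1,676.13 +$23.47 interest = $1,699.60; pay $339.92 → $1,359.68
Quarter 5: $1,359.68 +$19.04 interest = $1,378.72; pay $344.68 → $1,034.04
Quarter 6: $1,034.04 +$14.48 interest = $1,048.52; pay $349.51 → $699.01
Quarter 7: $699.01 +$9.79 interest = $708.80; pay $354.40 → $354.40
Quarter 8: $354.40 +$4.96 interest = $359.36; pay $359.36 → $0.00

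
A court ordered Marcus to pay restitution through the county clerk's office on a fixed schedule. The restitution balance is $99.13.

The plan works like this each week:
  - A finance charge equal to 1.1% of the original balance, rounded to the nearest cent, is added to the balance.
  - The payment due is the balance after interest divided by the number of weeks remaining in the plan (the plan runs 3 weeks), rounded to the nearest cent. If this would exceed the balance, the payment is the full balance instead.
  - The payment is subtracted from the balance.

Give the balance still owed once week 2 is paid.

Week 1: $99.13 +$1.09 interest = $100.22; pay $33.41 → $66.81
Week 2: $66.81 +$1.09 interest = $67.90; pay $33.95 → $33.95

$33.95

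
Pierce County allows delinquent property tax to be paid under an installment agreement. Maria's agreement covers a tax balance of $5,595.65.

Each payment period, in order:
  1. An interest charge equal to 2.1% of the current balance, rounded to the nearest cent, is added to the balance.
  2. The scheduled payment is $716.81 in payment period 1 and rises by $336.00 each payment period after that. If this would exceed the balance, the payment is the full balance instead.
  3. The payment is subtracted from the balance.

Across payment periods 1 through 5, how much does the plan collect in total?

Payment period 1: opening $5,595.65; interest $117.51 → $5,713.16; payment $716.81; balance $4,996.35
Payment period 2: opening $4,996.35; interest $104.92 → $5,101.27; payment $1,052.81; balance $4,048.46
Payment period 3: opening $4,048.46; interest $85.02 → $4,133.48; payment $1,388.81; balance $2,744.67
Payment period 4: opening $2,744.67; interest $57.64 → $2,802.31; payment $1,724.81; balance $1,077.50
Payment period 5: opening $1,077.50; interest $22.63 → $1,100.13; payment $1,100.13; balance $0.00
Total paid: $5,983.37

$5,983.37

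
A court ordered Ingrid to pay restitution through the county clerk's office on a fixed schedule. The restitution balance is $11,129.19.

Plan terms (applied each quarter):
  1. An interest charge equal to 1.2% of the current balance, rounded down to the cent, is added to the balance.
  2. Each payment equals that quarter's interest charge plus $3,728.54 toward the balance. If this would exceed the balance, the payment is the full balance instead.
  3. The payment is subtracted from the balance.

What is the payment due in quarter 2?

$3,817.34

Quarter 1: opening $11,129.19; interest $133.55 → $11,262.74; payment $3,862.09; balance $7,400.65
Quarter 2: opening $7,400.65; interest $88.80 → $7,489.45; payment $3,817.34; balance $3,672.11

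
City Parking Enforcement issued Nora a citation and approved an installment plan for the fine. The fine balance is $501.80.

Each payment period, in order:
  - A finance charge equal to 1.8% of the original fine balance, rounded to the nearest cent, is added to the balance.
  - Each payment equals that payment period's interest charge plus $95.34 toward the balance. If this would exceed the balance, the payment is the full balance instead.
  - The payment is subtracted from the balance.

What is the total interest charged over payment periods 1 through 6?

$54.18

Payment period 1: $501.80 +$9.03 interest = $510.83; pay $104.37 → $406.46
Payment period 2: $406.46 +$9.03 interest = $415.49; pay $104.37 → $311.12
Payment period 3: $311.12 +$9.03 interest = $320.15; pay $104.37 → $215.78
Payment period 4: $215.78 +$9.03 interest = $224.81; pay $104.37 → $120.44
Payment period 5: $120.44 +$9.03 interest = $129.47; pay $104.37 → $25.10
Payment period 6: $25.10 +$9.03 interest = $34.13; pay $34.13 → $0.00
Total interest: $9.03 + $9.03 + $9.03 + $9.03 + $9.03 + $9.03 = $54.18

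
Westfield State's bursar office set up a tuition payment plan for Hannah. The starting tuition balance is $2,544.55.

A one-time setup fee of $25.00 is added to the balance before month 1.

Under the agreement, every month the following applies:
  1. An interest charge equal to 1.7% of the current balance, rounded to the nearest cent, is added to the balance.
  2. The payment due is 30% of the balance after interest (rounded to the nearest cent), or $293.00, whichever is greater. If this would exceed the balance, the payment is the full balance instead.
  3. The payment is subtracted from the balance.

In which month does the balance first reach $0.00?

# | Opening | Interest | Payment | End bal
1 | $2,569.55 | $43.68 | $783.97 | $1,829.26
2 | $1,829.26 | $31.10 | $558.11 | $1,302.25
3 | $1,302.25 | $22.14 | $397.32 | $927.07
4 | $927.07 | $15.76 | $293.00 | $649.83
5 | $649.83 | $11.05 | $293.00 | $367.88
6 | $367.88 | $6.25 | $293.00 | $81.13
7 | $81.13 | $1.38 | $82.51 | $0.00
Balance reaches $0.00 in month 7.

7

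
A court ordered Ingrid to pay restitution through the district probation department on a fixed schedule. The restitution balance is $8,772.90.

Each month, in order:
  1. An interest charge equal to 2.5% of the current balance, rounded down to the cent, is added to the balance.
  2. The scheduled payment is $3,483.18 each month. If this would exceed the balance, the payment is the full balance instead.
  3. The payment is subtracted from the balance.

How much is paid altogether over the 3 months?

$9,184.02

Month 1: $8,772.90 +$219.32 interest = $8,992.22; pay $3,483.18 → $5,509.04
Month 2: $5,509.04 +$137.72 interest = $5,646.76; pay $3,483.18 → $2,163.58
Month 3: $2,163.58 +$54.08 interest = $2,217.66; pay $2,217.66 → $0.00
Total paid: $9,184.02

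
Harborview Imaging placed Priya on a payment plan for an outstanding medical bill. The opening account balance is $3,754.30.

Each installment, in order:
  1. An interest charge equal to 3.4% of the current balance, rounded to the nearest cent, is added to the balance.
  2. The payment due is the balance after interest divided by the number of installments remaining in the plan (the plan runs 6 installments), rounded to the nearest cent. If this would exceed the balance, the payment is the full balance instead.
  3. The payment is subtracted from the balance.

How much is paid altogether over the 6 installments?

# | Opening | Interest | Payment | End bal
1 | $3,754.30 | $127.65 | $646.99 | $3,234.96
2 | $3,234.96 | $109.99 | $668.99 | $2,675.96
3 | $2,675.96 | $90.98 | $691.74 | $2,075.20
4 | $2,075.20 | $70.56 | $715.25 | $1,430.51
5 | $1,430.51 | $48.64 | $739.58 | $739.57
6 | $739.57 | $25.15 | $764.72 | $0.00
Total paid: $4,227.27

$4,227.27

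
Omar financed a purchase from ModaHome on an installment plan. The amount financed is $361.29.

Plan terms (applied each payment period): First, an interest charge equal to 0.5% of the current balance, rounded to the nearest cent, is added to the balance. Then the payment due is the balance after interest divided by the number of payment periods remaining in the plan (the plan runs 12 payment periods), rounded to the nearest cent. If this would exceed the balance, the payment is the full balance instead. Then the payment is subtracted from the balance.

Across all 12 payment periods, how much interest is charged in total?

Payment period 1: $361.29 +$1.81 interest = $363.10; pay $30.26 → $332.84
Payment period 2: $332.84 +$1.66 interest = $334.50; pay $30.41 → $304.09
Payment period 3: $304.09 +$1.52 interest = $305.61; pay $30.56 → $275.05
Payment period 4: $275.05 +$1.38 interest = $276.43; pay $30.71 → $245.72
Payment period 5: $245.72 +$1.23 interest = $246.95; pay $30.87 → $216.08
Payment period 6: $216.08 +$1.08 interest = $217.16; pay $31.02 → $186.14
Payment period 7: $186.14 +$0.93 interest = $187.07; pay $31.18 → $155.89
Payment period 8: $155.89 +$0.78 interest = $156.67; pay $31.33 → $125.34
Payment period 9: $125.34 +$0.63 interest = $125.97; pay $31.49 → $94.48
Payment period 10: $94.48 +$0.47 interest = $94.95; pay $31.65 → $63.30
Payment period 11: $63.30 +$0.32 interest = $63.62; pay $31.81 → $31.81
Payment period 12: $31.81 +$0.16 interest = $31.97; pay $31.97 → $0.00
Total interest: $1.81 + $1.66 + $1.52 + $1.38 + $1.23 + $1.08 + $0.93 + $0.78 + $0.63 + $0.47 + $0.32 + $0.16 = $11.97

$11.97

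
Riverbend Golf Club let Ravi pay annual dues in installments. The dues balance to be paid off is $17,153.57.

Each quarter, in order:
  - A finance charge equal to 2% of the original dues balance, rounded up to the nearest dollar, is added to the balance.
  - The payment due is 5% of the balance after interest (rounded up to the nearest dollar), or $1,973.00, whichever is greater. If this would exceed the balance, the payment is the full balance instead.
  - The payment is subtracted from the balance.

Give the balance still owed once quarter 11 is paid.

$0.00

Quarter 1: opening $17,153.57; interest $344.00 → $17,497.57; payment $1,973.00; balance $15,524.57
Quarter 2: opening $15,524.57; interest $344.00 → $15,868.57; payment $1,973.00; balance $13,895.57
Quarter 3: opening $13,895.57; interest $344.00 → $14,239.57; payment $1,973.00; balance $12,266.57
Quarter 4: opening $12,266.57; interest $344.00 → $12,610.57; payment $1,973.00; balance $10,637.57
Quarter 5: opening $10,637.57; interest $344.00 → $10,981.57; payment $1,973.00; balance $9,008.57
Quarter 6: opening $9,008.57; interest $344.00 → $9,352.57; payment $1,973.00; balance $7,379.57
Quarter 7: opening $7,379.57; interest $344.00 → $7,723.57; payment $1,973.00; balance $5,750.57
Quarter 8: opening $5,750.57; interest $344.00 → $6,094.57; payment $1,973.00; balance $4,121.57
Quarter 9: opening $4,121.57; interest $344.00 → $4,465.57; payment $1,973.00; balance $2,492.57
Quarter 10: opening $2,492.57; interest $344.00 → $2,836.57; payment $1,973.00; balance $863.57
Quarter 11: opening $863.57; interest $344.00 → $1,207.57; payment $1,207.57; balance $0.00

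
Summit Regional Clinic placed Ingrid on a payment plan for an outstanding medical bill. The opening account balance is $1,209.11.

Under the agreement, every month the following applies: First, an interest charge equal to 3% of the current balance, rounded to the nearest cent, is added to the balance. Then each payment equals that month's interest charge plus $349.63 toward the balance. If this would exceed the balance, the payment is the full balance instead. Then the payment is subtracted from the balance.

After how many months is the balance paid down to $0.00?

Month 1: $1,209.11 +$36.27 interest = $1,245.38; pay $385.90 → $859.48
Month 2: $859.48 +$25.78 interest = $885.26; pay $375.41 → $509.85
Month 3: $509.85 +$15.30 interest = $525.15; pay $364.93 → $160.22
Month 4: $160.22 +$4.81 interest = $165.03; pay $165.03 → $0.00
Balance reaches $0.00 in month 4.

4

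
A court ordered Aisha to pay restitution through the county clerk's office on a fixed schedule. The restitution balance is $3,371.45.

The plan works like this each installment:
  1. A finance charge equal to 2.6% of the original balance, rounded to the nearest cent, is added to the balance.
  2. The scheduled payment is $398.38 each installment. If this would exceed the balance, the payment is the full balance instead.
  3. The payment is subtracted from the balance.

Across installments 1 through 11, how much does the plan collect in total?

$4,335.71

Installment 1: $3,371.45 +$87.66 interest = $3,459.11; pay $398.38 → $3,060.73
Installment 2: $3,060.73 +$87.66 interest = $3,148.39; pay $398.38 → $2,750.01
Installment 3: $2,750.01 +$87.66 interest = $2,837.67; pay $398.38 → $2,439.29
Installment 4: $2,439.29 +$87.66 interest = $2,526.95; pay $398.38 → $2,128.57
Installment 5: $2,128.57 +$87.66 interest = $2,216.23; pay $398.38 → $1,817.85
Installment 6: $1,817.85 +$87.66 interest = $1,905.51; pay $398.38 → $1,507.13
Installment 7: $1,507.13 +$87.66 interest = $1,594.79; pay $398.38 → $1,196.41
Installment 8: $1,196.41 +$87.66 interest = $1,284.07; pay $398.38 → $885.69
Installment 9: $885.69 +$87.66 interest = $973.35; pay $398.38 → $574.97
Installment 10: $574.97 +$87.66 interest = $662.63; pay $398.38 → $264.25
Installment 11: $264.25 +$87.66 interest = $351.91; pay $351.91 → $0.00
Total paid: $4,335.71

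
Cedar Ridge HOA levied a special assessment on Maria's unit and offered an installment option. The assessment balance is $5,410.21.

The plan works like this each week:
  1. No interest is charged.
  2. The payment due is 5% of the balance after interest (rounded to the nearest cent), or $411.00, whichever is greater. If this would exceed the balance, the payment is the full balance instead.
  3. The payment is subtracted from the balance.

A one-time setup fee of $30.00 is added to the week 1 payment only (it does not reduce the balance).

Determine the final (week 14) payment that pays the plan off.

Week 1: $5,410.21 − $411.00 (+ $30.00 fee) → $4,999.21
Week 2: $4,999.21 − $411.00 → $4,588.21
Week 3: $4,588.21 − $411.00 → $4,177.21
Week 4: $4,177.21 − $411.00 → $3,766.21
Week 5: $3,766.21 − $411.00 → $3,355.21
Week 6: $3,355.21 − $411.00 → $2,944.21
Week 7: $2,944.21 − $411.00 → $2,533.21
Week 8: $2,533.21 − $411.00 → $2,122.21
Week 9: $2,122.21 − $411.00 → $1,711.21
Week 10: $1,711.21 − $411.00 → $1,300.21
Week 11: $1,300.21 − $411.00 → $889.21
Week 12: $889.21 − $411.00 → $478.21
Week 13: $478.21 − $411.00 → $67.21
Week 14: $67.21 − $67.21 → $0.00

$67.21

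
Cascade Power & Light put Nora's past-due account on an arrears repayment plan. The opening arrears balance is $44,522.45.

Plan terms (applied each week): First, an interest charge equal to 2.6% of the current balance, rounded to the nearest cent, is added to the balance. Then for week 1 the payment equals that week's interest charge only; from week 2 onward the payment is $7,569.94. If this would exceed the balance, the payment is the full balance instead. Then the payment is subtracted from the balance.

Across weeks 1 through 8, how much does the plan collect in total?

Week 1: $44,522.45 +$1,157.58 interest = $45,680.03; pay $1,157.58 → $44,522.45
Week 2: $44,522.45 +$1,157.58 interest = $45,680.03; pay $7,569.94 → $38,110.09
Week 3: $38,110.09 +$990.86 interest = $39,100.95; pay $7,569.94 → $31,531.01
Week 4: $31,531.01 +$819.81 interest = $32,350.82; pay $7,569.94 → $24,780.88
Week 5: $24,780.88 +$644.30 interest = $25,425.18; pay $7,569.94 → $17,855.24
Week 6: $17,855.24 +$464.24 interest = $18,319.48; pay $7,569.94 → $10,749.54
Week 7: $10,749.54 +$279.49 interest = $11,029.03; pay $7,569.94 → $3,459.09
Week 8: $3,459.09 +$89.94 interest = $3,549.03; pay $3,549.03 → $0.00
Total paid: $50,126.25

$50,126.25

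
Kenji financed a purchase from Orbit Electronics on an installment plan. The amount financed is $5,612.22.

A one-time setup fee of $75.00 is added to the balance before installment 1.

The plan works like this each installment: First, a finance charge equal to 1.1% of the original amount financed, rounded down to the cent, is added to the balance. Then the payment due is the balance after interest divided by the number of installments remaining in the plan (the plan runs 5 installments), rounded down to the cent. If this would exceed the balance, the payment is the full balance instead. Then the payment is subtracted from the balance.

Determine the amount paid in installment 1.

$1,149.79

Installment 1: $5,687.22 +$61.73 interest = $5,748.95; pay $1,149.79 → $4,599.16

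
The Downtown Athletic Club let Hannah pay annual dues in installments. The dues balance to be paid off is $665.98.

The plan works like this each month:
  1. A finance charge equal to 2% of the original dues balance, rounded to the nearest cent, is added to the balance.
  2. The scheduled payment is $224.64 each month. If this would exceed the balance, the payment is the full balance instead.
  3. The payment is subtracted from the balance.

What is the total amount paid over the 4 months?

Month 1: $665.98 +$13.32 interest = $679.30; pay $224.64 → $454.66
Month 2: $454.66 +$13.32 interest = $467.98; pay $224.64 → $243.34
Month 3: $243.34 +$13.32 interest = $256.66; pay $224.64 → $32.02
Month 4: $32.02 +$13.32 interest = $45.34; pay $45.34 → $0.00
Total paid: $719.26

$719.26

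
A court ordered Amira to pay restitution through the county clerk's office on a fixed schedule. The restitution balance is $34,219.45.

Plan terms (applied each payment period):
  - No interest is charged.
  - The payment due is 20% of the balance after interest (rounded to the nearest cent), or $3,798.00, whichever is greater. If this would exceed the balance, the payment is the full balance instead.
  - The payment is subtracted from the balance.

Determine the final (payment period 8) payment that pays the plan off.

Payment period 1: opening $34,219.45; payment $6,843.89; balance $27,375.56
Payment period 2: opening $27,375.56; payment $5,475.11; balance $21,900.45
Payment period 3: opening $21,900.45; payment $4,380.09; balance $17,520.36
Payment period 4: opening $17,520.36; payment $3,798.00; balance $13,722.36
Payment period 5: opening $13,722.36; payment $3,798.00; balance $9,924.36
Payment period 6: opening $9,924.36; payment $3,798.00; balance $6,126.36
Payment period 7: opening $6,126.36; payment $3,798.00; balance $2,328.36
Payment period 8: opening $2,328.36; payment $2,328.36; balance $0.00

$2,328.36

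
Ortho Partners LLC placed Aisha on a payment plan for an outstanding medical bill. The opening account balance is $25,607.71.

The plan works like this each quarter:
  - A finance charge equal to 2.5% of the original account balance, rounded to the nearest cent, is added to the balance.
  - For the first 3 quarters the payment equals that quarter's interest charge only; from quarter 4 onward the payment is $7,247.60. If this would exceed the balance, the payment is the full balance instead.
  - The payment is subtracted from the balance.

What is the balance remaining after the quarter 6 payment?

Quarter 1: opening $25,607.71; interest $640.19 → $26,247.90; payment $640.19; balance $25,607.71
Quarter 2: opening $25,607.71; interest $640.19 → $26,247.90; payment $640.19; balance $25,607.71
Quarter 3: opening $25,607.71; interest $640.19 → $26,247.90; payment $640.19; balance $25,607.71
Quarter 4: opening $25,607.71; interest $640.19 → $26,247.90; payment $7,247.60; balance $19,000.30
Quarter 5: opening $19,000.30; interest $640.19 → $19,640.49; payment $7,247.60; balance $12,392.89
Quarter 6: opening $12,392.89; interest $640.19 → $13,033.08; payment $7,247.60; balance $5,785.48

$5,785.48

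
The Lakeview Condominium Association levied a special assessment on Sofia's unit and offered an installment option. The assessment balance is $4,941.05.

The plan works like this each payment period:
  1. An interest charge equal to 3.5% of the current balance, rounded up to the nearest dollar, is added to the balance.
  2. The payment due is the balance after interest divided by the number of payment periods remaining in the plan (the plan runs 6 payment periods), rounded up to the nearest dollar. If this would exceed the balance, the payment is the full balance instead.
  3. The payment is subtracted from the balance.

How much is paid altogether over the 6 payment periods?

$5,586.05

# | Opening | Interest | Payment | End bal
1 | $4,941.05 | $173.00 | $853.00 | $4,261.05
2 | $4,261.05 | $150.00 | $883.00 | $3,528.05
3 | $3,528.05 | $124.00 | $914.00 | $2,738.05
4 | $2,738.05 | $96.00 | $945.00 | $1,889.05
5 | $1,889.05 | $67.00 | $979.00 | $977.05
6 | $977.05 | $35.00 | $1,012.05 | $0.00
Total paid: $5,586.05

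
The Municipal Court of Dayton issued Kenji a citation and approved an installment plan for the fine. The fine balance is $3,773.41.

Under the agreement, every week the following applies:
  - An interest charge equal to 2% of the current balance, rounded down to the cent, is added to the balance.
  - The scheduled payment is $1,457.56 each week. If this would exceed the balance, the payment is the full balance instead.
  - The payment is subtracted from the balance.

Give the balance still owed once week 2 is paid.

Week 1: $3,773.41 +$75.46 interest = $3,848.87; pay $1,457.56 → $2,391.31
Week 2: $2,391.31 +$47.82 interest = $2,439.13; pay $1,457.56 → $981.57

$981.57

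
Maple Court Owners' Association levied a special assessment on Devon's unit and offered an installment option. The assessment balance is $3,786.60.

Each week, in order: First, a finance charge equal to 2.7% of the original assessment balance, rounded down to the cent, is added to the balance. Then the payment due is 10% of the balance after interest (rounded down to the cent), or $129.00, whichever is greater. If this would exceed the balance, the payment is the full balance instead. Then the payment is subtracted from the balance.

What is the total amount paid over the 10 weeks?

$2,889.30

Week 1: $3,786.60 +$102.23 interest = $3,888.83; pay $388.88 → $3,499.95
Week 2: $3,499.95 +$102.23 interest = $3,602.18; pay $360.21 → $3,241.97
Week 3: $3,241.97 +$102.23 interest = $3,344.20; pay $334.42 → $3,009.78
Week 4: $3,009.78 +$102.23 interest = $3,112.01; pay $311.20 → $2,800.81
Week 5: $2,800.81 +$102.23 interest = $2,903.04; pay $290.30 → $2,612.74
Week 6: $2,612.74 +$102.23 interest = $2,714.97; pay $271.49 → $2,443.48
Week 7: $2,443.48 +$102.23 interest = $2,545.71; pay $254.57 → $2,291.14
Week 8: $2,291.14 +$102.23 interest = $2,393.37; pay $239.33 → $2,154.04
Week 9: $2,154.04 +$102.23 interest = $2,256.27; pay $225.62 → $2,030.65
Week 10: $2,030.65 +$102.23 interest = $2,132.88; pay $213.28 → $1,919.60
Total paid: $2,889.30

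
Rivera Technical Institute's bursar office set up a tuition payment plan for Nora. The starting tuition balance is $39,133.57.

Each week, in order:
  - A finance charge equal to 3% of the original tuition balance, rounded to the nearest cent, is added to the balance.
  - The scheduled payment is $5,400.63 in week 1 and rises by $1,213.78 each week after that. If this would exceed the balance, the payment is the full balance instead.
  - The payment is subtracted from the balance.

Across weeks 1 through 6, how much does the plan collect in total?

$46,177.63

Week 1: opening $39,133.57; interest $1,174.01 → $40,307.58; payment $5,400.63; balance $34,906.95
Week 2: opening $34,906.95; interest $1,174.01 → $36,080.96; payment $6,614.41; balance $29,466.55
Week 3: opening $29,466.55; interest $1,174.01 → $30,640.56; payment $7,828.19; balance $22,812.37
Week 4: opening $22,812.37; interest $1,174.01 → $23,986.38; payment $9,041.97; balance $14,944.41
Week 5: opening $14,944.41; interest $1,174.01 → $16,118.42; payment $10,255.75; balance $5,862.67
Week 6: opening $5,862.67; interest $1,174.01 → $7,036.68; payment $7,036.68; balance $0.00
Total paid: $46,177.63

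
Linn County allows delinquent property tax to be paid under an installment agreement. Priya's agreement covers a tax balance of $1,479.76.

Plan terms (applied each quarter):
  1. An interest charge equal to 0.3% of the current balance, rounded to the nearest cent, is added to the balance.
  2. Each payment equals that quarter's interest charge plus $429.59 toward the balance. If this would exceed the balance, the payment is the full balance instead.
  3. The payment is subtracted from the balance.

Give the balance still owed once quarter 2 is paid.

$620.58

# | Opening | Interest | Payment | End bal
1 | $1,479.76 | $4.44 | $434.03 | $1,050.17
2 | $1,050.17 | $3.15 | $432.74 | $620.58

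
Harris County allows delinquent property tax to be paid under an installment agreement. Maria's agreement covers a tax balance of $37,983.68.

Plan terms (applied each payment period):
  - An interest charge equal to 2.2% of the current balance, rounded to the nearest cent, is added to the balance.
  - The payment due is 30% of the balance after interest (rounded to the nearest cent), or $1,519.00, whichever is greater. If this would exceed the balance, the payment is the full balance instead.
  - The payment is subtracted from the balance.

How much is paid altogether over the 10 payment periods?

Payment period 1: opening $37,983.68; interest $835.64 → $38,819.32; payment $11,645.80; balance $27,173.52
Payment period 2: opening $27,173.52; interest $597.82 → $27,771.34; payment $8,331.40; balance $19,439.94
Payment period 3: opening $19,439.94; interest $427.68 → $19,867.62; payment $5,960.29; balance $13,907.33
Payment period 4: opening $13,907.33; interest $305.96 → $14,213.29; payment $4,263.99; balance $9,949.30
Payment period 5: opening $9,949.30; interest $218.88 → $10,168.18; payment $3,050.45; balance $7,117.73
Payment period 6: opening $7,117.73; interest $156.59 → $7,274.32; payment $2,182.30; balance $5,092.02
Payment period 7: opening $5,092.02; interest $112.02 → $5,204.04; payment $1,561.21; balance $3,642.83
Payment period 8: opening $3,642.83; interest $80.14 → $3,722.97; payment $1,519.00; balance $2,203.97
Payment period 9: opening $2,203.97; interest $48.49 → $2,252.46; payment $1,519.00; balance $733.46
Payment period 10: opening $733.46; interest $16.14 → $749.60; payment $749.60; balance $0.00
Total paid: $40,783.04

$40,783.04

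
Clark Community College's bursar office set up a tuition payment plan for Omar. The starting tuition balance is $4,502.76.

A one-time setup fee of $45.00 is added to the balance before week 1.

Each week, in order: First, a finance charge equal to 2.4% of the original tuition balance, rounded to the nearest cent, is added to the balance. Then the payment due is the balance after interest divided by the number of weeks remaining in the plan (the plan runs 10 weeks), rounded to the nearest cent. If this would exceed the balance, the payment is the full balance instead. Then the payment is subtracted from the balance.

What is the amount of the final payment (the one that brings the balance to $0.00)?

$771.31

Week 1: opening $4,547.76; interest $108.07 → $4,655.83; payment $465.58; balance $4,190.25
Week 2: opening $4,190.25; interest $108.07 → $4,298.32; payment $477.59; balance $3,820.73
Week 3: opening $3,820.73; interest $108.07 → $3,928.80; payment $491.10; balance $3,437.70
Week 4: opening $3,437.70; interest $108.07 → $3,545.77; payment $506.54; balance $3,039.23
Week 5: opening $3,039.23; interest $108.07 → $3,147.30; payment $524.55; balance $2,622.75
Week 6: opening $2,622.75; interest $108.07 → $2,730.82; payment $546.16; balance $2,184.66
Week 7: opening $2,184.66; interest $108.07 → $2,292.73; payment $573.18; balance $1,719.55
Week 8: opening $1,719.55; interest $108.07 → $1,827.62; payment $609.21; balance $1,218.41
Week 9: opening $1,218.41; interest $108.07 → $1,326.48; payment $663.24; balance $663.24
Week 10: opening $663.24; interest $108.07 → $771.31; payment $771.31; balance $0.00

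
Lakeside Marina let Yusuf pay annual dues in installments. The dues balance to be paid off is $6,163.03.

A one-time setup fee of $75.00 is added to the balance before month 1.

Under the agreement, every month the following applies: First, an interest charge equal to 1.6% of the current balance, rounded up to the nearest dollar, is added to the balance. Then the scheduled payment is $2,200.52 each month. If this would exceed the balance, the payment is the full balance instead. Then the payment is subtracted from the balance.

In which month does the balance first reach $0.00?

Month 1: $6,238.03 +$100.00 interest = $6,338.03; pay $2,200.52 → $4,137.51
Month 2: $4,137.51 +$67.00 interest = $4,204.51; pay $2,200.52 → $2,003.99
Month 3: $2,003.99 +$33.00 interest = $2,036.99; pay $2,036.99 → $0.00
Balance reaches $0.00 in month 3.

3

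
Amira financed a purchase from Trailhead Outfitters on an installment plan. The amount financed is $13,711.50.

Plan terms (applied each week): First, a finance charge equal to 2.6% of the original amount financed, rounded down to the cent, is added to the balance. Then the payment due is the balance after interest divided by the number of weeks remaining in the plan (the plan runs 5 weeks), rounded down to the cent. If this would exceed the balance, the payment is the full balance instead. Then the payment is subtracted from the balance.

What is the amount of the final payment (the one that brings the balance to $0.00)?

$3,556.29

# | Opening | Interest | Payment | End bal
1 | $13,711.50 | $356.49 | $2,813.59 | $11,254.40
2 | $11,254.40 | $356.49 | $2,902.72 | $8,708.17
3 | $8,708.17 | $356.49 | $3,021.55 | $6,043.11
4 | $6,043.11 | $356.49 | $3,199.80 | $3,199.80
5 | $3,199.80 | $356.49 | $3,556.29 | $0.00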